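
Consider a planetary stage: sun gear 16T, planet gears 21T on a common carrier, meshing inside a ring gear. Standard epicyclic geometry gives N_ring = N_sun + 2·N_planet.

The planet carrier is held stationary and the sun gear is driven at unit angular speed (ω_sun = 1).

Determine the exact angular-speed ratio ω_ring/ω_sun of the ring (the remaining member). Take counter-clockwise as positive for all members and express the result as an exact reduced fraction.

-8/29

N_ring = 16 + 2·21 = 58
16(ω_s−ω_c) = −58(ω_r−ω_c),  ω_c=0, ω_s=1
ω_r = 0 − (16/58)(1−0) = -8/29
ω_r/ω_s = -8/29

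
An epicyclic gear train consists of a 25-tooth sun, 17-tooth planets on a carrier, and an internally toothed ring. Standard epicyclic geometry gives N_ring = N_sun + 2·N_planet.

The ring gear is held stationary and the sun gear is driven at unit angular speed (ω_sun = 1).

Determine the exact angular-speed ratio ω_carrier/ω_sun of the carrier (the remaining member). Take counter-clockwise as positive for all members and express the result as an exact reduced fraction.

N_ring = 25 + 2·17 = 59
25(ω_s−ω_c) = −59(ω_r−ω_c),  ω_r=0, ω_s=1
25(1−ω_c) = −59(0−ω_c)  ⇒  84ω_c = 25  ⇒  ω_c = 25/84
ω_c/ω_s = 25/84

25/84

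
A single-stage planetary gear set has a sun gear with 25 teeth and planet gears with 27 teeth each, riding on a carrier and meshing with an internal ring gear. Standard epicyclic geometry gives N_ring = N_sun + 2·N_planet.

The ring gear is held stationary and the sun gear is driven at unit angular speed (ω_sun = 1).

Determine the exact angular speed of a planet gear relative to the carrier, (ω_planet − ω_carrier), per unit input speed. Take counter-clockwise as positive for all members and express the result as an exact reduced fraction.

N_ring = 25 + 2·27 = 79
25(ω_s−ω_c) = −79(ω_r−ω_c),  ω_r=0, ω_s=1
25(1−ω_c) = −79(0−ω_c)  ⇒  104ω_c = 25  ⇒  ω_c = 25/104
sun–planet: 25·(1−25/104) = −27·(ω_p−ω_c)  ⇒  ω_p−ω_c = −(25/27)·(79/104) = -1975/2808

-1975/2808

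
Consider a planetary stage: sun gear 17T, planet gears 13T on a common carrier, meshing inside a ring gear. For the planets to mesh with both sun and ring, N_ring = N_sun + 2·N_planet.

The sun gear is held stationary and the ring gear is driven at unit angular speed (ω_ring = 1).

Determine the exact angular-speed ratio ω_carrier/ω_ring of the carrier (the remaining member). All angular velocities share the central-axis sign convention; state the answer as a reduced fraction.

43/60

N_ring = 17 + 2·13 = 43
17(ω_s−ω_c) = −43(ω_r−ω_c),  ω_s=0, ω_r=1
17(0−ω_c) = −43(1−ω_c)  ⇒  60ω_c = 43  ⇒  ω_c = 43/60
ω_c/ω_r = 43/60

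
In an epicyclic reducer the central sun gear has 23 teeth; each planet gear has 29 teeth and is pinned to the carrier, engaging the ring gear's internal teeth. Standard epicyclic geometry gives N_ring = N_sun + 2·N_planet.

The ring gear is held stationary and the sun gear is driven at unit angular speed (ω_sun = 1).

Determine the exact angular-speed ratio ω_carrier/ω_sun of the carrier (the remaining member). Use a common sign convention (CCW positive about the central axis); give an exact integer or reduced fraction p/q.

N_ring = 23 + 2·29 = 81
23(ω_s−ω_c) = −81(ω_r−ω_c),  ω_r=0, ω_s=1
23(1−ω_c) = −81(0−ω_c)  ⇒  104ω_c = 23  ⇒  ω_c = 23/104
ω_c/ω_s = 23/104

23/104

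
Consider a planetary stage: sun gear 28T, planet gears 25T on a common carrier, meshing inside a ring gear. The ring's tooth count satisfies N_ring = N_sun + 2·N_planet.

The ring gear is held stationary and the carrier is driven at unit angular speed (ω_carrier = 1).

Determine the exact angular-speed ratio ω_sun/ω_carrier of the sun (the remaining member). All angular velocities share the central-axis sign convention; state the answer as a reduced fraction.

N_ring = 28 + 2·25 = 78
28(ω_s−ω_c) = −78(ω_r−ω_c),  ω_r=0, ω_c=1
ω_s = 1 − (78/28)(0−1) = 53/14
ω_s/ω_c = 53/14

53/14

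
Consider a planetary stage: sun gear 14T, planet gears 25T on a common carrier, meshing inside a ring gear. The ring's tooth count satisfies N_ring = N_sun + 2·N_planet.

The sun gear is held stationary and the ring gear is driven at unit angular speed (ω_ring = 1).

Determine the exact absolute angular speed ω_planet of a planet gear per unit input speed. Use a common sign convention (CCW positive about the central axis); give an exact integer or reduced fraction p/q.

32/25

N_ring = 14 + 2·25 = 64
14(ω_s−ω_c) = −64(ω_r−ω_c),  ω_s=0, ω_r=1
14(0−ω_c) = −64(1−ω_c)  ⇒  78ω_c = 64  ⇒  ω_c = 32/39
sun–planet: 14·(0−32/39) = −25·(ω_p−ω_c)  ⇒  ω_p−ω_c = −(14/25)·(-32/39) = 448/975
ω_p = 32/39 + 448/975 = 32/25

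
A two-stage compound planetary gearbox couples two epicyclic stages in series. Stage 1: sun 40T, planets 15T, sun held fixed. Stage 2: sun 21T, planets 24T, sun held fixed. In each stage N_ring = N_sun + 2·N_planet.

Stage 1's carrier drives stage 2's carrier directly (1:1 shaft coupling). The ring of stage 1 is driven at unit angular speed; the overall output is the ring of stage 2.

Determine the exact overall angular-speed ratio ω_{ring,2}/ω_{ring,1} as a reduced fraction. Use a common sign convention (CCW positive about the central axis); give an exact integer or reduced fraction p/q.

Stage 1: N_ring = 40 + 2·15 = 70
Stage 1: 40(ω_s−ω_c) = −70(ω_r−ω_c),  ω_s=0, ω_r=1
Stage 1: 40(0−ω_c) = −70(1−ω_c)  ⇒  110ω_c = 70  ⇒  ω_c = 7/11
  ⇒ ω_c¹/ω_r¹ = 7/11
Stage 2: N_ring = 21 + 2·24 = 69
Stage 2: 21(ω_s−ω_c) = −69(ω_r−ω_c),  ω_s=0, ω_c=1
Stage 2: ω_r = 1 − (21/69)(0−1) = 30/23
  ⇒ ω_r²/ω_c² = 30/23
Coupling ω_c² = ω_c¹ ⇒ overall = 7/11 × 30/23 = 210/253

210/253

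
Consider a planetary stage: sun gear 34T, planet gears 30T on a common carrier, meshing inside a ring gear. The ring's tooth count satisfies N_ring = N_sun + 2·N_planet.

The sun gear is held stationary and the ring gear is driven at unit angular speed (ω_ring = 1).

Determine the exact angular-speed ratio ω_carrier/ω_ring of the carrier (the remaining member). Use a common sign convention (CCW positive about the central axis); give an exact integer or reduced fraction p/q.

47/64

N_ring = 34 + 2·30 = 94
34(ω_s−ω_c) = −94(ω_r−ω_c),  ω_s=0, ω_r=1
34(0−ω_c) = −94(1−ω_c)  ⇒  128ω_c = 94  ⇒  ω_c = 47/64
ω_c/ω_r = 47/64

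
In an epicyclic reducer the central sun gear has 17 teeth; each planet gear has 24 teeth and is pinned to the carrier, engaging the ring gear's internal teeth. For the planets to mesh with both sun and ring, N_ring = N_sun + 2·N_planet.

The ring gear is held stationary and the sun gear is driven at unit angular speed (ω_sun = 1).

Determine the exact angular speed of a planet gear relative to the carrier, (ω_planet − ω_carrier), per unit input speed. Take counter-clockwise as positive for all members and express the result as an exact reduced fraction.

N_ring = 17 + 2·24 = 65
17(ω_s−ω_c) = −65(ω_r−ω_c),  ω_r=0, ω_s=1
17(1−ω_c) = −65(0−ω_c)  ⇒  82ω_c = 17  ⇒  ω_c = 17/82
sun–planet: 17·(1−17/82) = −24·(ω_p−ω_c)  ⇒  ω_p−ω_c = −(17/24)·(65/82) = -1105/1968

-1105/1968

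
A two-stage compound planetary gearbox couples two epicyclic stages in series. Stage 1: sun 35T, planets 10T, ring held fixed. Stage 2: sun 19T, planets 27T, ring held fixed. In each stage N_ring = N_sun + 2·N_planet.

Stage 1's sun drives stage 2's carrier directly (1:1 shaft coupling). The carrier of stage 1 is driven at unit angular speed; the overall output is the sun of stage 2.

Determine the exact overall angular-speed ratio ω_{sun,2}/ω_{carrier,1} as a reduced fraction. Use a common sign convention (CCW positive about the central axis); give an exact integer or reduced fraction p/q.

1656/133

Stage 1: N_ring = 35 + 2·10 = 55
Stage 1: 35(ω_s−ω_c) = −55(ω_r−ω_c),  ω_r=0, ω_c=1
Stage 1: ω_s = 1 − (55/35)(0−1) = 18/7
  ⇒ ω_s¹/ω_c¹ = 18/7
Stage 2: N_ring = 19 + 2·27 = 73
Stage 2: 19(ω_s−ω_c) = −73(ω_r−ω_c),  ω_r=0, ω_c=1
Stage 2: ω_s = 1 − (73/19)(0−1) = 92/19
  ⇒ ω_s²/ω_c² = 92/19
Coupling ω_c² = ω_s¹ ⇒ overall = 18/7 × 92/19 = 1656/133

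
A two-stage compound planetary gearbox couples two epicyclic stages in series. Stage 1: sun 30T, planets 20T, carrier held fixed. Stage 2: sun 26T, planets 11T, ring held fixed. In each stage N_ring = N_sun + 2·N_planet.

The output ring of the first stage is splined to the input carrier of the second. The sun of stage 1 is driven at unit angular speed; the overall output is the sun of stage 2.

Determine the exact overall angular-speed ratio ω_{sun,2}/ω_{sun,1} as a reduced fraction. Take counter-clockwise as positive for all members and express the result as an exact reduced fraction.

-111/91

Stage 1: N_ring = 30 + 2·20 = 70
Stage 1: 30(ω_s−ω_c) = −70(ω_r−ω_c),  ω_c=0, ω_s=1
Stage 1: ω_r = 0 − (30/70)(1−0) = -3/7
  ⇒ ω_r¹/ω_s¹ = -3/7
Stage 2: N_ring = 26 + 2·11 = 48
Stage 2: 26(ω_s−ω_c) = −48(ω_r−ω_c),  ω_r=0, ω_c=1
Stage 2: ω_s = 1 − (48/26)(0−1) = 37/13
  ⇒ ω_s²/ω_c² = 37/13
Coupling ω_c² = ω_r¹ ⇒ overall = -3/7 × 37/13 = -111/91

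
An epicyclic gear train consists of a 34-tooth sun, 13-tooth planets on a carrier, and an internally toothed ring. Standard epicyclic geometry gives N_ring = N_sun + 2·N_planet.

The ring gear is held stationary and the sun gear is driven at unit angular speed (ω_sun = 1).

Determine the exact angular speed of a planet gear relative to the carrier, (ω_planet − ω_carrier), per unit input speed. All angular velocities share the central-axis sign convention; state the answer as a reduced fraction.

-1020/611

N_ring = 34 + 2·13 = 60
34(ω_s−ω_c) = −60(ω_r−ω_c),  ω_r=0, ω_s=1
34(1−ω_c) = −60(0−ω_c)  ⇒  94ω_c = 34  ⇒  ω_c = 17/47
sun–planet: 34·(1−17/47) = −13·(ω_p−ω_c)  ⇒  ω_p−ω_c = −(34/13)·(30/47) = -1020/611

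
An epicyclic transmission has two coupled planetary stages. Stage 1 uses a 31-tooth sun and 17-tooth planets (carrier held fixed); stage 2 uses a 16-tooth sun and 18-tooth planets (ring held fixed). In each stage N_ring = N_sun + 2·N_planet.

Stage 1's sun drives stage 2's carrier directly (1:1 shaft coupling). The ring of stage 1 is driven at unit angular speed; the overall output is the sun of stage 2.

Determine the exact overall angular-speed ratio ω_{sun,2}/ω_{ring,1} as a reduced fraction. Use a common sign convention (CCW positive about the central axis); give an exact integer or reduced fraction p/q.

Stage 1: N_ring = 31 + 2·17 = 65
Stage 1: 31(ω_s−ω_c) = −65(ω_r−ω_c),  ω_c=0, ω_r=1
Stage 1: ω_s = 0 − (65/31)(1−0) = -65/31
  ⇒ ω_s¹/ω_r¹ = -65/31
Stage 2: N_ring = 16 + 2·18 = 52
Stage 2: 16(ω_s−ω_c) = −52(ω_r−ω_c),  ω_r=0, ω_c=1
Stage 2: ω_s = 1 − (52/16)(0−1) = 17/4
  ⇒ ω_s²/ω_c² = 17/4
Coupling ω_c² = ω_s¹ ⇒ overall = -65/31 × 17/4 = -1105/124

-1105/124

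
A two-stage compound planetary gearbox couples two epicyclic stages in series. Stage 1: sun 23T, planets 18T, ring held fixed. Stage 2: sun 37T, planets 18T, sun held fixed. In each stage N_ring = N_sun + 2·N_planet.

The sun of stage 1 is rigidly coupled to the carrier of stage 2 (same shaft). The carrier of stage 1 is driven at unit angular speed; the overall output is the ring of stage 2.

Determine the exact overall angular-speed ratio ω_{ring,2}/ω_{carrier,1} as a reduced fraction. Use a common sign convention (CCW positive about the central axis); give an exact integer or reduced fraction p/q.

9020/1679

Stage 1: N_ring = 23 + 2·18 = 59
Stage 1: 23(ω_s−ω_c) = −59(ω_r−ω_c),  ω_r=0, ω_c=1
Stage 1: ω_s = 1 − (59/23)(0−1) = 82/23
  ⇒ ω_s¹/ω_c¹ = 82/23
Stage 2: N_ring = 37 + 2·18 = 73
Stage 2: 37(ω_s−ω_c) = −73(ω_r−ω_c),  ω_s=0, ω_c=1
Stage 2: ω_r = 1 − (37/73)(0−1) = 110/73
  ⇒ ω_r²/ω_c² = 110/73
Coupling ω_c² = ω_s¹ ⇒ overall = 82/23 × 110/73 = 9020/1679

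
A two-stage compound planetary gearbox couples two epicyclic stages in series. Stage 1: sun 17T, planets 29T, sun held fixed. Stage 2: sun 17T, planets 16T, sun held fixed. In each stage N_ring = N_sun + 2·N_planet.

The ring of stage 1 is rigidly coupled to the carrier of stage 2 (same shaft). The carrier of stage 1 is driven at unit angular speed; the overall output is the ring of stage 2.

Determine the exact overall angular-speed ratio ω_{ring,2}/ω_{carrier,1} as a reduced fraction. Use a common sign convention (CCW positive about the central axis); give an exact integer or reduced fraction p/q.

Stage 1: N_ring = 17 + 2·29 = 75
Stage 1: 17(ω_s−ω_c) = −75(ω_r−ω_c),  ω_s=0, ω_c=1
Stage 1: ω_r = 1 − (17/75)(0−1) = 92/75
  ⇒ ω_r¹/ω_c¹ = 92/75
Stage 2: N_ring = 17 + 2·16 = 49
Stage 2: 17(ω_s−ω_c) = −49(ω_r−ω_c),  ω_s=0, ω_c=1
Stage 2: ω_r = 1 − (17/49)(0−1) = 66/49
  ⇒ ω_r²/ω_c² = 66/49
Coupling ω_c² = ω_r¹ ⇒ overall = 92/75 × 66/49 = 2024/1225

2024/1225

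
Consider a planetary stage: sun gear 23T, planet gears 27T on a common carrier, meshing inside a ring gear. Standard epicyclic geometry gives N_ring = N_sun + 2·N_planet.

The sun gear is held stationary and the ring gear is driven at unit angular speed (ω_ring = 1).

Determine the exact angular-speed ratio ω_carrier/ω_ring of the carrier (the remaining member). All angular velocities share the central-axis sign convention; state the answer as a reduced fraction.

N_ring = 23 + 2·27 = 77
23(ω_s−ω_c) = −77(ω_r−ω_c),  ω_s=0, ω_r=1
23(0−ω_c) = −77(1−ω_c)  ⇒  100ω_c = 77  ⇒  ω_c = 77/100
ω_c/ω_r = 77/100

77/100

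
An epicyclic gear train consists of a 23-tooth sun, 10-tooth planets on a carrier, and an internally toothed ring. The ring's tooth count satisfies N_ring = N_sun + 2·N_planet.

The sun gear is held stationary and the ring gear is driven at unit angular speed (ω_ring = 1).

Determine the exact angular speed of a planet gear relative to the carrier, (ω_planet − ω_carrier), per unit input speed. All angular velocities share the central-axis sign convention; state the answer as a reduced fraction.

989/660

N_ring = 23 + 2·10 = 43
23(ω_s−ω_c) = −43(ω_r−ω_c),  ω_s=0, ω_r=1
23(0−ω_c) = −43(1−ω_c)  ⇒  66ω_c = 43  ⇒  ω_c = 43/66
sun–planet: 23·(0−43/66) = −10·(ω_p−ω_c)  ⇒  ω_p−ω_c = −(23/10)·(-43/66) = 989/660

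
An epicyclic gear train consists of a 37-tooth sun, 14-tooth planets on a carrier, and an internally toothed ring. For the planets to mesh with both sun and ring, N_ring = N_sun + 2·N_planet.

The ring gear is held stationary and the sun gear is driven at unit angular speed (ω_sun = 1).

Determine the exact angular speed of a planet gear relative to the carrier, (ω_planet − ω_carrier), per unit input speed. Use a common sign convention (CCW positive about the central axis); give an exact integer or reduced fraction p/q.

-2405/1428

N_ring = 37 + 2·14 = 65
37(ω_s−ω_c) = −65(ω_r−ω_c),  ω_r=0, ω_s=1
37(1−ω_c) = −65(0−ω_c)  ⇒  102ω_c = 37  ⇒  ω_c = 37/102
sun–planet: 37·(1−37/102) = −14·(ω_p−ω_c)  ⇒  ω_p−ω_c = −(37/14)·(65/102) = -2405/1428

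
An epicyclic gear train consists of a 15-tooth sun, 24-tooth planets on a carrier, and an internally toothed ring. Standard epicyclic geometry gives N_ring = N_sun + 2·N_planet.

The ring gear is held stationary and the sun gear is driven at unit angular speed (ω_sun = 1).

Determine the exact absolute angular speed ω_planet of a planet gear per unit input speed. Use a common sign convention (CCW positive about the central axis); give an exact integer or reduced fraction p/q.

N_ring = 15 + 2·24 = 63
15(ω_s−ω_c) = −63(ω_r−ω_c),  ω_r=0, ω_s=1
15(1−ω_c) = −63(0−ω_c)  ⇒  78ω_c = 15  ⇒  ω_c = 5/26
sun–planet: 15·(1−5/26) = −24·(ω_p−ω_c)  ⇒  ω_p−ω_c = −(15/24)·(21/26) = -105/208
ω_p = 5/26 − 105/208 = -5/16

-5/16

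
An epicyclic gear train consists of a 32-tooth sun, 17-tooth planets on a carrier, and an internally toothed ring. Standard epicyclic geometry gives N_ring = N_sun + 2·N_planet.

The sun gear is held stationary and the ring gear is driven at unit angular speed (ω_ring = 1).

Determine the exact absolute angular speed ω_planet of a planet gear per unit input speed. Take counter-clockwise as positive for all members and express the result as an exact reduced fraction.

N_ring = 32 + 2·17 = 66
32(ω_s−ω_c) = −66(ω_r−ω_c),  ω_s=0, ω_r=1
32(0−ω_c) = −66(1−ω_c)  ⇒  98ω_c = 66  ⇒  ω_c = 33/49
sun–planet: 32·(0−33/49) = −17·(ω_p−ω_c)  ⇒  ω_p−ω_c = −(32/17)·(-33/49) = 1056/833
ω_p = 33/49 + 1056/833 = 33/17

33/17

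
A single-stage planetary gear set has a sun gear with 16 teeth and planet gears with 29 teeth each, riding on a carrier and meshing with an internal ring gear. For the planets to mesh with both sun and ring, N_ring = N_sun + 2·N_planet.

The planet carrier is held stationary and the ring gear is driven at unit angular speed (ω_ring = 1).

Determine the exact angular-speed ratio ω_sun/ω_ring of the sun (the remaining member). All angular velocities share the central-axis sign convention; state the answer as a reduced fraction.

-37/8

N_ring = 16 + 2·29 = 74
16(ω_s−ω_c) = −74(ω_r−ω_c),  ω_c=0, ω_r=1
ω_s = 0 − (74/16)(1−0) = -37/8
ω_s/ω_r = -37/8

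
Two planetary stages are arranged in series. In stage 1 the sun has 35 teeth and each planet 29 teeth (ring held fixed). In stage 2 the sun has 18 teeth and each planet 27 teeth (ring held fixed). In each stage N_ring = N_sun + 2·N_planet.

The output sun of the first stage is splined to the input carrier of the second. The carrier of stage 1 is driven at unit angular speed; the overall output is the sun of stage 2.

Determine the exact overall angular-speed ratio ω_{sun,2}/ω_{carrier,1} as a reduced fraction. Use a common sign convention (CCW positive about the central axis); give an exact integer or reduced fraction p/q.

Stage 1: N_ring = 35 + 2·29 = 93
Stage 1: 35(ω_s−ω_c) = −93(ω_r−ω_c),  ω_r=0, ω_c=1
Stage 1: ω_s = 1 − (93/35)(0−1) = 128/35
  ⇒ ω_s¹/ω_c¹ = 128/35
Stage 2: N_ring = 18 + 2·27 = 72
Stage 2: 18(ω_s−ω_c) = −72(ω_r−ω_c),  ω_r=0, ω_c=1
Stage 2: ω_s = 1 − (72/18)(0−1) = 5
  ⇒ ω_s²/ω_c² = 5
Coupling ω_c² = ω_s¹ ⇒ overall = 128/35 × 5 = 128/7

128/7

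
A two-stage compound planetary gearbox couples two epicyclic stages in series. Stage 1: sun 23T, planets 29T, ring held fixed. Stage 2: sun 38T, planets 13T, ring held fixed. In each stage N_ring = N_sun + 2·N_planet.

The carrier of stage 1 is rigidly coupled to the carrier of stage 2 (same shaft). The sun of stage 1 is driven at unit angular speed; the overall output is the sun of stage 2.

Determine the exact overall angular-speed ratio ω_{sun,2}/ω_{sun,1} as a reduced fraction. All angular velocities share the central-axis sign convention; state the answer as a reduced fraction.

1173/1976

Stage 1: N_ring = 23 + 2·29 = 81
Stage 1: 23(ω_s−ω_c) = −81(ω_r−ω_c),  ω_r=0, ω_s=1
Stage 1: 23(1−ω_c) = −81(0−ω_c)  ⇒  104ω_c = 23  ⇒  ω_c = 23/104
  ⇒ ω_c¹/ω_s¹ = 23/104
Stage 2: N_ring = 38 + 2·13 = 64
Stage 2: 38(ω_s−ω_c) = −64(ω_r−ω_c),  ω_r=0, ω_c=1
Stage 2: ω_s = 1 − (64/38)(0−1) = 51/19
  ⇒ ω_s²/ω_c² = 51/19
Coupling ω_c² = ω_c¹ ⇒ overall = 23/104 × 51/19 = 1173/1976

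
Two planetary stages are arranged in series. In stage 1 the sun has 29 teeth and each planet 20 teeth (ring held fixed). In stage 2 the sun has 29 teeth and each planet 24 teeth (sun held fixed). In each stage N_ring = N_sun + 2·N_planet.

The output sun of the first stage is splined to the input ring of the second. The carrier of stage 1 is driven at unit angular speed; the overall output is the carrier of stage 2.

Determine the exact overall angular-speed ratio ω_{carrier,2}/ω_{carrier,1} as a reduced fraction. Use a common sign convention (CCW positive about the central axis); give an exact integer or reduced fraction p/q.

3773/1537

Stage 1: N_ring = 29 + 2·20 = 69
Stage 1: 29(ω_s−ω_c) = −69(ω_r−ω_c),  ω_r=0, ω_c=1
Stage 1: ω_s = 1 − (69/29)(0−1) = 98/29
  ⇒ ω_s¹/ω_c¹ = 98/29
Stage 2: N_ring = 29 + 2·24 = 77
Stage 2: 29(ω_s−ω_c) = −77(ω_r−ω_c),  ω_s=0, ω_r=1
Stage 2: 29(0−ω_c) = −77(1−ω_c)  ⇒  106ω_c = 77  ⇒  ω_c = 77/106
  ⇒ ω_c²/ω_r² = 77/106
Coupling ω_r² = ω_s¹ ⇒ overall = 98/29 × 77/106 = 3773/1537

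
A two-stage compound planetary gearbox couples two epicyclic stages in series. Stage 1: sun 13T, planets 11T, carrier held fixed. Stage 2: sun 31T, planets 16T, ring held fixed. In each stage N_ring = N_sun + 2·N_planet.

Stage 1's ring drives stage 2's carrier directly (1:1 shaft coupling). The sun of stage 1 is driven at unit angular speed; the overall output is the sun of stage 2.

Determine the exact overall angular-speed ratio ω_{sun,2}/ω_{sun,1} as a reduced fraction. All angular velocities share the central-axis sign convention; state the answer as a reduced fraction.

Stage 1: N_ring = 13 + 2·11 = 35
Stage 1: 13(ω_s−ω_c) = −35(ω_r−ω_c),  ω_c=0, ω_s=1
Stage 1: ω_r = 0 − (13/35)(1−0) = -13/35
  ⇒ ω_r¹/ω_s¹ = -13/35
Stage 2: N_ring = 31 + 2·16 = 63
Stage 2: 31(ω_s−ω_c) = −63(ω_r−ω_c),  ω_r=0, ω_c=1
Stage 2: ω_s = 1 − (63/31)(0−1) = 94/31
  ⇒ ω_s²/ω_c² = 94/31
Coupling ω_c² = ω_r¹ ⇒ overall = -13/35 × 94/31 = -1222/1085

-1222/1085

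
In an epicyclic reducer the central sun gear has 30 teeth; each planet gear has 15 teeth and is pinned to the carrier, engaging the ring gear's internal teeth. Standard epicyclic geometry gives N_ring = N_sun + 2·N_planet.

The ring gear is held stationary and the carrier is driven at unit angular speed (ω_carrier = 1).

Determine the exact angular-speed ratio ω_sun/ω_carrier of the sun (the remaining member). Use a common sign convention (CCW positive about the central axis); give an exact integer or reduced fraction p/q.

3

N_ring = 30 + 2·15 = 60
30(ω_s−ω_c) = −60(ω_r−ω_c),  ω_r=0, ω_c=1
ω_s = 1 − (60/30)(0−1) = 3
ω_s/ω_c = 3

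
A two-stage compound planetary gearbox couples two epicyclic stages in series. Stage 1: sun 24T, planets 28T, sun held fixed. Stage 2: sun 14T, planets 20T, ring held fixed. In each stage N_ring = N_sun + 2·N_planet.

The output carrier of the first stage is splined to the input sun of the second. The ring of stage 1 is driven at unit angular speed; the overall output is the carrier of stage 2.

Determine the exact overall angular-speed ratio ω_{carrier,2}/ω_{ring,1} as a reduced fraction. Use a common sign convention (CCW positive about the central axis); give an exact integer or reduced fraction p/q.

35/221

Stage 1: N_ring = 24 + 2·28 = 80
Stage 1: 24(ω_s−ω_c) = −80(ω_r−ω_c),  ω_s=0, ω_r=1
Stage 1: 24(0−ω_c) = −80(1−ω_c)  ⇒  104ω_c = 80  ⇒  ω_c = 10/13
  ⇒ ω_c¹/ω_r¹ = 10/13
Stage 2: N_ring = 14 + 2·20 = 54
Stage 2: 14(ω_s−ω_c) = −54(ω_r−ω_c),  ω_r=0, ω_s=1
Stage 2: 14(1−ω_c) = −54(0−ω_c)  ⇒  68ω_c = 14  ⇒  ω_c = 7/34
  ⇒ ω_c²/ω_s² = 7/34
Coupling ω_s² = ω_c¹ ⇒ overall = 10/13 × 7/34 = 35/221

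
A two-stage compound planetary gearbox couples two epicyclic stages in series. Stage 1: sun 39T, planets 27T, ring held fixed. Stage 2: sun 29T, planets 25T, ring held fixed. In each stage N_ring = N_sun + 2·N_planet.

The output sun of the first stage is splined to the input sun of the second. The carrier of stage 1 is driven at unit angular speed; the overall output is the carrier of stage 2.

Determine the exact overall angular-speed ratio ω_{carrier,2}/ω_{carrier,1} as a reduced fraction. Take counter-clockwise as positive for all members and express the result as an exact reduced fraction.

Stage 1: N_ring = 39 + 2·27 = 93
Stage 1: 39(ω_s−ω_c) = −93(ω_r−ω_c),  ω_r=0, ω_c=1
Stage 1: ω_s = 1 − (93/39)(0−1) = 44/13
  ⇒ ω_s¹/ω_c¹ = 44/13
Stage 2: N_ring = 29 + 2·25 = 79
Stage 2: 29(ω_s−ω_c) = −79(ω_r−ω_c),  ω_r=0, ω_s=1
Stage 2: 29(1−ω_c) = −79(0−ω_c)  ⇒  108ω_c = 29  ⇒  ω_c = 29/108
  ⇒ ω_c²/ω_s² = 29/108
Coupling ω_s² = ω_s¹ ⇒ overall = 44/13 × 29/108 = 319/351

319/351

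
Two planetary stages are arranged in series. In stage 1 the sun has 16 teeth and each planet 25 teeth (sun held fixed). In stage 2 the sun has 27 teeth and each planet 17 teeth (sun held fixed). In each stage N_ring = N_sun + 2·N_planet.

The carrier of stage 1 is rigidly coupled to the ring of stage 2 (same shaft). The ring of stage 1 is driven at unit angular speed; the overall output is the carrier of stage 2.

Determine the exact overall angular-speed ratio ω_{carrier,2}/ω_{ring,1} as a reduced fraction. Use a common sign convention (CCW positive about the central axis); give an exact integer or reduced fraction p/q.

Stage 1: N_ring = 16 + 2·25 = 66
Stage 1: 16(ω_s−ω_c) = −66(ω_r−ω_c),  ω_s=0, ω_r=1
Stage 1: 16(0−ω_c) = −66(1−ω_c)  ⇒  82ω_c = 66  ⇒  ω_c = 33/41
  ⇒ ω_c¹/ω_r¹ = 33/41
Stage 2: N_ring = 27 + 2·17 = 61
Stage 2: 27(ω_s−ω_c) = −61(ω_r−ω_c),  ω_s=0, ω_r=1
Stage 2: 27(0−ω_c) = −61(1−ω_c)  ⇒  88ω_c = 61  ⇒  ω_c = 61/88
  ⇒ ω_c²/ω_r² = 61/88
Coupling ω_r² = ω_c¹ ⇒ overall = 33/41 × 61/88 = 183/328

183/328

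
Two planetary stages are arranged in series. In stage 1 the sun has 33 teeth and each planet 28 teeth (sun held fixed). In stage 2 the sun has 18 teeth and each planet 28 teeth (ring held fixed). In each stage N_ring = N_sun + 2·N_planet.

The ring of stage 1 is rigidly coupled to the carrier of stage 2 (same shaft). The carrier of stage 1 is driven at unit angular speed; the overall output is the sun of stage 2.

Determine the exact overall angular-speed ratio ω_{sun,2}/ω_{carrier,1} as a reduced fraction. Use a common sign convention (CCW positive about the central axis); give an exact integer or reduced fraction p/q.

Stage 1: N_ring = 33 + 2·28 = 89
Stage 1: 33(ω_s−ω_c) = −89(ω_r−ω_c),  ω_s=0, ω_c=1
Stage 1: ω_r = 1 − (33/89)(0−1) = 122/89
  ⇒ ω_r¹/ω_c¹ = 122/89
Stage 2: N_ring = 18 + 2·28 = 74
Stage 2: 18(ω_s−ω_c) = −74(ω_r−ω_c),  ω_r=0, ω_c=1
Stage 2: ω_s = 1 − (74/18)(0−1) = 46/9
  ⇒ ω_s²/ω_c² = 46/9
Coupling ω_c² = ω_r¹ ⇒ overall = 122/89 × 46/9 = 5612/801

5612/801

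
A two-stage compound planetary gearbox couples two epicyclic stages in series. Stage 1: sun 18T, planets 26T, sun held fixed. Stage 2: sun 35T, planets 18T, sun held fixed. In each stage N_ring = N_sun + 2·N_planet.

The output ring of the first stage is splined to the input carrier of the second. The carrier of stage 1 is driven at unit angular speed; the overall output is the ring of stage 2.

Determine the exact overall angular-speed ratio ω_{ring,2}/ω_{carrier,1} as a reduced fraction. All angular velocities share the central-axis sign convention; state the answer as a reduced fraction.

4664/2485

Stage 1: N_ring = 18 + 2·26 = 70
Stage 1: 18(ω_s−ω_c) = −70(ω_r−ω_c),  ω_s=0, ω_c=1
Stage 1: ω_r = 1 − (18/70)(0−1) = 44/35
  ⇒ ω_r¹/ω_c¹ = 44/35
Stage 2: N_ring = 35 + 2·18 = 71
Stage 2: 35(ω_s−ω_c) = −71(ω_r−ω_c),  ω_s=0, ω_c=1
Stage 2: ω_r = 1 − (35/71)(0−1) = 106/71
  ⇒ ω_r²/ω_c² = 106/71
Coupling ω_c² = ω_r¹ ⇒ overall = 44/35 × 106/71 = 4664/2485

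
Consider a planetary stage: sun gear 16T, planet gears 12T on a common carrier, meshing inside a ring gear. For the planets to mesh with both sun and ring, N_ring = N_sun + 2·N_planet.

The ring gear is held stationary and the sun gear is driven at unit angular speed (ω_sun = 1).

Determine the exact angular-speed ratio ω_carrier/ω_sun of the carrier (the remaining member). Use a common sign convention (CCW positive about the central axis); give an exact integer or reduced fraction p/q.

2/7

N_ring = 16 + 2·12 = 40
16(ω_s−ω_c) = −40(ω_r−ω_c),  ω_r=0, ω_s=1
16(1−ω_c) = −40(0−ω_c)  ⇒  56ω_c = 16  ⇒  ω_c = 2/7
ω_c/ω_s = 2/7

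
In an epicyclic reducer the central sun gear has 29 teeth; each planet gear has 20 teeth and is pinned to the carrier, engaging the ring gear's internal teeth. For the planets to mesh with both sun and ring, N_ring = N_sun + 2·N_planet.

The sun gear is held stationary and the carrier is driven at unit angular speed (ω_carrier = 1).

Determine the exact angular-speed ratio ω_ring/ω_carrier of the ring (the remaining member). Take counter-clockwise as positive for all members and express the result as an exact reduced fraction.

98/69

N_ring = 29 + 2·20 = 69
29(ω_s−ω_c) = −69(ω_r−ω_c),  ω_s=0, ω_c=1
ω_r = 1 − (29/69)(0−1) = 98/69
ω_r/ω_c = 98/69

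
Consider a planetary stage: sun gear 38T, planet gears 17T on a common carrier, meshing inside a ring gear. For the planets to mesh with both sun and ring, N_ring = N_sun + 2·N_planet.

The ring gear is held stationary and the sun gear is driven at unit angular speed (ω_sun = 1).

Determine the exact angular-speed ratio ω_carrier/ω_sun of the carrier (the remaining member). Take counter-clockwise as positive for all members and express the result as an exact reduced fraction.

19/55

N_ring = 38 + 2·17 = 72
38(ω_s−ω_c) = −72(ω_r−ω_c),  ω_r=0, ω_s=1
38(1−ω_c) = −72(0−ω_c)  ⇒  110ω_c = 38  ⇒  ω_c = 19/55
ω_c/ω_s = 19/55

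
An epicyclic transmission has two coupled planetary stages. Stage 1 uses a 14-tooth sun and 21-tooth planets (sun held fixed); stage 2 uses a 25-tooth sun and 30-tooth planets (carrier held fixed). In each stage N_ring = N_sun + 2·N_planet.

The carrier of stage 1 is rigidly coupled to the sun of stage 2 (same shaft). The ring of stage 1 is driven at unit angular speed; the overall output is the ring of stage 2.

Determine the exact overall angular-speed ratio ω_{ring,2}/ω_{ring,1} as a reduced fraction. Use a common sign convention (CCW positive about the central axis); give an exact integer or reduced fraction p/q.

Stage 1: N_ring = 14 + 2·21 = 56
Stage 1: 14(ω_s−ω_c) = −56(ω_r−ω_c),  ω_s=0, ω_r=1
Stage 1: 14(0−ω_c) = −56(1−ω_c)  ⇒  70ω_c = 56  ⇒  ω_c = 4/5
  ⇒ ω_c¹/ω_r¹ = 4/5
Stage 2: N_ring = 25 + 2·30 = 85
Stage 2: 25(ω_s−ω_c) = −85(ω_r−ω_c),  ω_c=0, ω_s=1
Stage 2: ω_r = 0 − (25/85)(1−0) = -5/17
  ⇒ ω_r²/ω_s² = -5/17
Coupling ω_s² = ω_c¹ ⇒ overall = 4/5 × -5/17 = -4/17

-4/17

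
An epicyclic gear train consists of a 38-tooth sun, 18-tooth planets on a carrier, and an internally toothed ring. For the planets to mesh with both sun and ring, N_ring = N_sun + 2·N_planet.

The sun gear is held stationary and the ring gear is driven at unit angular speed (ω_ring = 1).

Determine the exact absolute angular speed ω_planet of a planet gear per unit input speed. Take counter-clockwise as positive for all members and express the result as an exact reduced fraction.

37/18

N_ring = 38 + 2·18 = 74
38(ω_s−ω_c) = −74(ω_r−ω_c),  ω_s=0, ω_r=1
38(0−ω_c) = −74(1−ω_c)  ⇒  112ω_c = 74  ⇒  ω_c = 37/56
sun–planet: 38·(0−37/56) = −18·(ω_p−ω_c)  ⇒  ω_p−ω_c = −(38/18)·(-37/56) = 703/504
ω_p = 37/56 + 703/504 = 37/18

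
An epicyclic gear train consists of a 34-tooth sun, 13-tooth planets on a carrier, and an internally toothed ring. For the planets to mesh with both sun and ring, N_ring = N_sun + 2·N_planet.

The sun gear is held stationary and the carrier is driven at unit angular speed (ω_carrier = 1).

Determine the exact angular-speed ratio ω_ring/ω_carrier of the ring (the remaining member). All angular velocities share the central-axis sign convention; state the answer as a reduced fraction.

N_ring = 34 + 2·13 = 60
34(ω_s−ω_c) = −60(ω_r−ω_c),  ω_s=0, ω_c=1
ω_r = 1 − (34/60)(0−1) = 47/30
ω_r/ω_c = 47/30

47/30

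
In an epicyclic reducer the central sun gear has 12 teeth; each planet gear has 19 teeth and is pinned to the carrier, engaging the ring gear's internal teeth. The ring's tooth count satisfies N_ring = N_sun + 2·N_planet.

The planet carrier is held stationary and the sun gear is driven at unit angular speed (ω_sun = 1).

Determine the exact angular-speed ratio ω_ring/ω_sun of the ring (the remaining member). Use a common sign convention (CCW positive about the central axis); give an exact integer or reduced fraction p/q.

-6/25

N_ring = 12 + 2·19 = 50
12(ω_s−ω_c) = −50(ω_r−ω_c),  ω_c=0, ω_s=1
ω_r = 0 − (12/50)(1−0) = -6/25
ω_r/ω_s = -6/25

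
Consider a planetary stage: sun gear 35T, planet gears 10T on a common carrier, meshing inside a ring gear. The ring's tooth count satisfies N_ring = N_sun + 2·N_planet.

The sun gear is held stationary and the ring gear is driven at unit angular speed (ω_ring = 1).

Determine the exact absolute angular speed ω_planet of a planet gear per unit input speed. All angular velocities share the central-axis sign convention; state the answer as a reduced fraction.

11/4

N_ring = 35 + 2·10 = 55
35(ω_s−ω_c) = −55(ω_r−ω_c),  ω_s=0, ω_r=1
35(0−ω_c) = −55(1−ω_c)  ⇒  90ω_c = 55  ⇒  ω_c = 11/18
sun–planet: 35·(0−11/18) = −10·(ω_p−ω_c)  ⇒  ω_p−ω_c = −(35/10)·(-11/18) = 77/36
ω_p = 11/18 + 77/36 = 11/4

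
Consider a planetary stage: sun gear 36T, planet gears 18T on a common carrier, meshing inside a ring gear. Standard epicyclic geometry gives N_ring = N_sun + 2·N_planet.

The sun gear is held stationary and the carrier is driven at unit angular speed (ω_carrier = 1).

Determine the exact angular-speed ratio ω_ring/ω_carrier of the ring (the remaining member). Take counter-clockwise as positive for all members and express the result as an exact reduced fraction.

N_ring = 36 + 2·18 = 72
36(ω_s−ω_c) = −72(ω_r−ω_c),  ω_s=0, ω_c=1
ω_r = 1 − (36/72)(0−1) = 3/2
ω_r/ω_c = 3/2

3/2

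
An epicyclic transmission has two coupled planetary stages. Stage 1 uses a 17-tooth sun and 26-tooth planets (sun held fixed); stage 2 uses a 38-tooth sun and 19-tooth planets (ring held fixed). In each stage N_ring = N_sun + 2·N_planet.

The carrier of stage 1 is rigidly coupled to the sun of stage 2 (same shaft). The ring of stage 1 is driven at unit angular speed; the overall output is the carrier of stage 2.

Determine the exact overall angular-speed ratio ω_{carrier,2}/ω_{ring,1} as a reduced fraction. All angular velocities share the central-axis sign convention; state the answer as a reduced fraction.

Stage 1: N_ring = 17 + 2·26 = 69
Stage 1: 17(ω_s−ω_c) = −69(ω_r−ω_c),  ω_s=0, ω_r=1
Stage 1: 17(0−ω_c) = −69(1−ω_c)  ⇒  86ω_c = 69  ⇒  ω_c = 69/86
  ⇒ ω_c¹/ω_r¹ = 69/86
Stage 2: N_ring = 38 + 2·19 = 76
Stage 2: 38(ω_s−ω_c) = −76(ω_r−ω_c),  ω_r=0, ω_s=1
Stage 2: 38(1−ω_c) = −76(0−ω_c)  ⇒  114ω_c = 38  ⇒  ω_c = 1/3
  ⇒ ω_c²/ω_s² = 1/3
Coupling ω_s² = ω_c¹ ⇒ overall = 69/86 × 1/3 = 23/86

23/86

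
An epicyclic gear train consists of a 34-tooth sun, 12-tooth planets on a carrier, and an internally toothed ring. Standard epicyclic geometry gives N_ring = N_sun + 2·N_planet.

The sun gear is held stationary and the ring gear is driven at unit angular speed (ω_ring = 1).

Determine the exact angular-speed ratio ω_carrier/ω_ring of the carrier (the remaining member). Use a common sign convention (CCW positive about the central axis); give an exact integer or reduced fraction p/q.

29/46

N_ring = 34 + 2·12 = 58
34(ω_s−ω_c) = −58(ω_r−ω_c),  ω_s=0, ω_r=1
34(0−ω_c) = −58(1−ω_c)  ⇒  92ω_c = 58  ⇒  ω_c = 29/46
ω_c/ω_r = 29/46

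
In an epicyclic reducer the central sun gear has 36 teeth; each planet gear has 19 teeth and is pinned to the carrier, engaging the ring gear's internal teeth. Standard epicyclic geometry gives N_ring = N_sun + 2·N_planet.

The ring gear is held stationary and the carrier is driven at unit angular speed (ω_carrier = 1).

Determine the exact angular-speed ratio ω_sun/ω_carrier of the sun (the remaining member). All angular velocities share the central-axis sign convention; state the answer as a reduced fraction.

55/18

N_ring = 36 + 2·19 = 74
36(ω_s−ω_c) = −74(ω_r−ω_c),  ω_r=0, ω_c=1
ω_s = 1 − (74/36)(0−1) = 55/18
ω_s/ω_c = 55/18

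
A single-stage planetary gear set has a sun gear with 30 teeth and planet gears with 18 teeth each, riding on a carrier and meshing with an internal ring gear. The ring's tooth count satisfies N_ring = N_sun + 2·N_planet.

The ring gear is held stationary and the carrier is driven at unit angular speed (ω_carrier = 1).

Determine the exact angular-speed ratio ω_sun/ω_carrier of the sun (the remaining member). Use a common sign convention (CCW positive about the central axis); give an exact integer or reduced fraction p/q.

16/5

N_ring = 30 + 2·18 = 66
30(ω_s−ω_c) = −66(ω_r−ω_c),  ω_r=0, ω_c=1
ω_s = 1 − (66/30)(0−1) = 16/5
ω_s/ω_c = 16/5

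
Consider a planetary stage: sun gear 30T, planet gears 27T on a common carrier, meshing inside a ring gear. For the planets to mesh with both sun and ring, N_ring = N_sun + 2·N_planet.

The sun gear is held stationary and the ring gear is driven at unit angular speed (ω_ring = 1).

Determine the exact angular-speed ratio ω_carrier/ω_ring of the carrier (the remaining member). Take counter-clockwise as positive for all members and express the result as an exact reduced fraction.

N_ring = 30 + 2·27 = 84
30(ω_s−ω_c) = −84(ω_r−ω_c),  ω_s=0, ω_r=1
30(0−ω_c) = −84(1−ω_c)  ⇒  114ω_c = 84  ⇒  ω_c = 14/19
ω_c/ω_r = 14/19

14/19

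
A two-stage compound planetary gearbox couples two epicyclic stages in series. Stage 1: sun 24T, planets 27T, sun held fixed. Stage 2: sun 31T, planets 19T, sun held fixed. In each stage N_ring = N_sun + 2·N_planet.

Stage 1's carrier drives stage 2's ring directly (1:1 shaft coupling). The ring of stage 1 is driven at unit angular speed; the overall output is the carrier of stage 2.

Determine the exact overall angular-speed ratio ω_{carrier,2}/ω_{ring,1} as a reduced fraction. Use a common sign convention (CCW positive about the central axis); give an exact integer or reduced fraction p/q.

Stage 1: N_ring = 24 + 2·27 = 78
Stage 1: 24(ω_s−ω_c) = −78(ω_r−ω_c),  ω_s=0, ω_r=1
Stage 1: 24(0−ω_c) = −78(1−ω_c)  ⇒  102ω_c = 78  ⇒  ω_c = 13/17
  ⇒ ω_c¹/ω_r¹ = 13/17
Stage 2: N_ring = 31 + 2·19 = 69
Stage 2: 31(ω_s−ω_c) = −69(ω_r−ω_c),  ω_s=0, ω_r=1
Stage 2: 31(0−ω_c) = −69(1−ω_c)  ⇒  100ω_c = 69  ⇒  ω_c = 69/100
  ⇒ ω_c²/ω_r² = 69/100
Coupling ω_r² = ω_c¹ ⇒ overall = 13/17 × 69/100 = 897/1700

897/1700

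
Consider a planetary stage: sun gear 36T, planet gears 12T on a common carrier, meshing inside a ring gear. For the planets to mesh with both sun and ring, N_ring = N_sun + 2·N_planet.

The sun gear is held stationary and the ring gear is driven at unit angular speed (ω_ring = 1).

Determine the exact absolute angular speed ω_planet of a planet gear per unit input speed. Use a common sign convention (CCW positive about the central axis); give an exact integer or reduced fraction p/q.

N_ring = 36 + 2·12 = 60
36(ω_s−ω_c) = −60(ω_r−ω_c),  ω_s=0, ω_r=1
36(0−ω_c) = −60(1−ω_c)  ⇒  96ω_c = 60  ⇒  ω_c = 5/8
sun–planet: 36·(0−5/8) = −12·(ω_p−ω_c)  ⇒  ω_p−ω_c = −(36/12)·(-5/8) = 15/8
ω_p = 5/8 + 15/8 = 5/2

5/2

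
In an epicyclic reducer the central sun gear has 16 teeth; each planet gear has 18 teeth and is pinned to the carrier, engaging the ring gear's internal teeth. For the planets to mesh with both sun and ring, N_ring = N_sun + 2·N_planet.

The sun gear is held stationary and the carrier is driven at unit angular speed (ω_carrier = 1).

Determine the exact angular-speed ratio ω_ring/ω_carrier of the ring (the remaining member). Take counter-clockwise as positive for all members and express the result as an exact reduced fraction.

17/13

N_ring = 16 + 2·18 = 52
16(ω_s−ω_c) = −52(ω_r−ω_c),  ω_s=0, ω_c=1
ω_r = 1 − (16/52)(0−1) = 17/13
ω_r/ω_c = 17/13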